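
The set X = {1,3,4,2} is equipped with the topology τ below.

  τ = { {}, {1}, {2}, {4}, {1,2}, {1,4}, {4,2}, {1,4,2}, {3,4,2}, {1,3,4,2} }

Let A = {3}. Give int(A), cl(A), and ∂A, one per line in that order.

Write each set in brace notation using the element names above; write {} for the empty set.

opens ⊆ A: {}; union → int = {}
complement {1,4,2}; its interior {1,4,2}; cl(A) = X∖{1,4,2} = {3}
boundary = {3} ∖ {} = {3}

int(A) = {}
cl(A)  = {3}
∂A     = {3}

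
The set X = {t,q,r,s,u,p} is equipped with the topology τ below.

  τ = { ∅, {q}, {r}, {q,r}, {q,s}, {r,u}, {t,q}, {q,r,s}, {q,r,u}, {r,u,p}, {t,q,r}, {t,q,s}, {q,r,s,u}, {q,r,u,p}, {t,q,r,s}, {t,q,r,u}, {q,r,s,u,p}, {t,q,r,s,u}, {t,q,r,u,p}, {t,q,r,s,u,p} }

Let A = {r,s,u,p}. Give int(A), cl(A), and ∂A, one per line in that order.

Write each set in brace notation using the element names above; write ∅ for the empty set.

U open, U⊆A: ∅, {r}, {r,u}, {r,u,p}. int(A) = ⋃ = {r,u,p}
X∖A={t,q}, int(X∖A)={t,q}, hence cl(A)={r,s,u,p}
∂A: remove int from cl → {s}

int(A) = {r,u,p}
cl(A)  = {r,s,u,p}
∂A     = {s}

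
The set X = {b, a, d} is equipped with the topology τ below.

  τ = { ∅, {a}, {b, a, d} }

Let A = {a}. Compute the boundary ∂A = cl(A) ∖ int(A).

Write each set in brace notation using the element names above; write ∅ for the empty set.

{b, d}

opens ⊆ A: ∅, {a}; union → int = {a}
complement {b, d}; its interior ∅; cl(A) = X∖∅ = {b, a, d}
boundary = {b, a, d} ∖ {a} = {b, d}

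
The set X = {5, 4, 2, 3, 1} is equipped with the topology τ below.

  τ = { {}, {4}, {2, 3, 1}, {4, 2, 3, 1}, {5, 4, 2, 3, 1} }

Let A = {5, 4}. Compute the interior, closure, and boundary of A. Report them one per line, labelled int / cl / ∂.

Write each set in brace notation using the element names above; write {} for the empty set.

opens ⊆ A: {}, {4}; union → int = {4}
complement {2, 3, 1}; its interior {2, 3, 1}; cl(A) = X∖{2, 3, 1} = {5, 4}
boundary = {5, 4} ∖ {4} = {5}

int(A) = {4}
cl(A)  = {5, 4}
∂A     = {5}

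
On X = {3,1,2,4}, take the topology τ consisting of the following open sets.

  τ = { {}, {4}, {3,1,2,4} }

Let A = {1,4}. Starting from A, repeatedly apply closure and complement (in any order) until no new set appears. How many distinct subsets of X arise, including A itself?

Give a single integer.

cl via duality: int({3,2}) = {}, so X∖{} = {3,1,2,4}
Write k for closure, c for complement:
  1. A     = {1,4}
  2. kA    = {3,1,2,4}
  3. cA    = {3,2}
  4. ckA   = {}
  5. kcA   = {3,1,2}
  6. ckcA  = {4}
applying k or c yields no new set

6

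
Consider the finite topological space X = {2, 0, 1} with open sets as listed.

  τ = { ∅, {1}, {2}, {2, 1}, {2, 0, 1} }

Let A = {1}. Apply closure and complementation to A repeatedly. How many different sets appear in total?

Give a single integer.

complement {2, 0}; its interior {2}; cl(A) = X∖{2} = {0, 1}
With k = closure, c = complement:
  1. A     = {1}
  2. kA    = {0, 1}
  3. cA    = {2, 0}
  4. ckA   = {2}
k, c of each give nothing new

4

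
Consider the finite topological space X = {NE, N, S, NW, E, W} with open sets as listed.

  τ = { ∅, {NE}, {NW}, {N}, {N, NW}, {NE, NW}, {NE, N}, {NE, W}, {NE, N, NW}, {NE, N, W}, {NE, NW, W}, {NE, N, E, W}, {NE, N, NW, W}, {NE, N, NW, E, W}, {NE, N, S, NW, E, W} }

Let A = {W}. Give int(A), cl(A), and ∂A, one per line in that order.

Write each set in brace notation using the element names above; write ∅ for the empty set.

int(A) = ∅
cl(A)  = {S, E, W}
∂A     = {S, E, W}

U open, U⊆A: ∅. int(A) = ⋃ = ∅
X∖A={NE, N, S, NW, E}, int(X∖A)={NE, N, NW}, hence cl(A)={S, E, W}
∂A: remove int from cl → {S, E, W}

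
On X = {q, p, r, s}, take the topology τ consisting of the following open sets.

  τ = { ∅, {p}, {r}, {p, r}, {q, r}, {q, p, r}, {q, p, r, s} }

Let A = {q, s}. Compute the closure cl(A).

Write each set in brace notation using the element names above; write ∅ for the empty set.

closure: X∖int(X∖A) = X∖{p, r} = {q, s}

{q, s}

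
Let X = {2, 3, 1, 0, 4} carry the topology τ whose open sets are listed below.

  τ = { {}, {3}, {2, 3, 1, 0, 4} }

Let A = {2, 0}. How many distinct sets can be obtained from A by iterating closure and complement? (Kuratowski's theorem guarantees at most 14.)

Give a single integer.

X∖A={3, 1, 4}, int(X∖A)={3}, hence cl(A)={2, 1, 0, 4}
Orbit (k=closure, c=complement):
  1. A     = {2, 0}
  2. kA    = {2, 1, 0, 4}
  3. cA    = {3, 1, 4}
  4. ckA   = {3}
  5. kcA   = {2, 3, 1, 0, 4}
  6. ckcA  = {}
(closed under both — stop)

6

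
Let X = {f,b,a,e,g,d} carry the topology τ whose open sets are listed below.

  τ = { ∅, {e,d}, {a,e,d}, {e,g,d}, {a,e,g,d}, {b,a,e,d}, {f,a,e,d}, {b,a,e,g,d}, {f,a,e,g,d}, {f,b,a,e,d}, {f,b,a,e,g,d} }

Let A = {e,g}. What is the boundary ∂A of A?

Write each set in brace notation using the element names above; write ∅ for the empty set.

{f,b,a,e,g,d}

U open, U⊆A: ∅. int(A) = ⋃ = ∅
X∖A={f,b,a,d}, int(X∖A)=∅, hence cl(A)={f,b,a,e,g,d}
∂A: remove int from cl → {f,b,a,e,g,d}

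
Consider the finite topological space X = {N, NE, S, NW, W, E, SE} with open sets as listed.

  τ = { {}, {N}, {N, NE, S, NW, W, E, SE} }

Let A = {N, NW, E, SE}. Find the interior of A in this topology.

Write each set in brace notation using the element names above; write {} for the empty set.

U open, U⊆A: {}, {N}. int(A) = ⋃ = {N}

{N}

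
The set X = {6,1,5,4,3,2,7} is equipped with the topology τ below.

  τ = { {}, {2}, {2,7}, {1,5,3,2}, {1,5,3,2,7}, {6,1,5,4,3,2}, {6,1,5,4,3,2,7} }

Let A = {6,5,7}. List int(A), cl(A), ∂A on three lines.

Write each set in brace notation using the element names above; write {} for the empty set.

opens ⊆ A: {}; union → int = {}
complement {1,4,3,2}; its interior {2}; cl(A) = X∖{2} = {6,1,5,4,3,7}
boundary = {6,1,5,4,3,7} ∖ {} = {6,1,5,4,3,7}

int(A) = {}
cl(A)  = {6,1,5,4,3,7}
∂A     = {6,1,5,4,3,7}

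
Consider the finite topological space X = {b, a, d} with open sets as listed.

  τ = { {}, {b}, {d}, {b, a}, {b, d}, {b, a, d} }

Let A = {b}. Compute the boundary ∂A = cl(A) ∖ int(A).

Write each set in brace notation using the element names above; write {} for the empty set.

{a}

interior: largest open inside A is {b} (from {}, {b})
cl via duality: int({a, d}) = {d}, so X∖{d} = {b, a}
cl∖int = {a}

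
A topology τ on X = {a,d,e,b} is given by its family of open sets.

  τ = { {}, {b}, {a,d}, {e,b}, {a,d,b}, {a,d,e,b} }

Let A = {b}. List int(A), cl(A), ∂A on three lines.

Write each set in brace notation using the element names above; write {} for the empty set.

opens ⊆ A: {}, {b}; union → int = {b}
complement {a,d,e}; its interior {a,d}; cl(A) = X∖{a,d} = {e,b}
boundary = {e,b} ∖ {b} = {e}

int(A) = {b}
cl(A)  = {e,b}
∂A     = {e}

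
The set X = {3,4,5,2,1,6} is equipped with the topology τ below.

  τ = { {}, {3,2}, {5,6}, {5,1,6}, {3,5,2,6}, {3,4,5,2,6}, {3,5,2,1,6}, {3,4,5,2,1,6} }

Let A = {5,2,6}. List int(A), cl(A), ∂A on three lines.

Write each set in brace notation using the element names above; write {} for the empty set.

int(A) = {5,6}
cl(A)  = {3,4,5,2,1,6}
∂A     = {3,4,2,1}

interior: largest open inside A is {5,6} (from {}, {5,6})
cl via duality: int({3,4,1}) = {}, so X∖{} = {3,4,5,2,1,6}
cl∖int = {3,4,2,1}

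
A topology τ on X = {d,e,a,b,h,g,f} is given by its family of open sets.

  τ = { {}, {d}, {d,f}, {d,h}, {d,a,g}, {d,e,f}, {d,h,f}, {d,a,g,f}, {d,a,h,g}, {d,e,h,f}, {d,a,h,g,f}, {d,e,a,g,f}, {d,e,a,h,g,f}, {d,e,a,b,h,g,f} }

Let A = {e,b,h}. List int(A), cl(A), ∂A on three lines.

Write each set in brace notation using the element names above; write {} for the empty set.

int(A) = {}
cl(A)  = {e,b,h}
∂A     = {e,b,h}

opens ⊆ A: {}; union → int = {}
complement {d,a,g,f}; its interior {d,a,g,f}; cl(A) = X∖{d,a,g,f} = {e,b,h}
boundary = {e,b,h} ∖ {} = {e,b,h}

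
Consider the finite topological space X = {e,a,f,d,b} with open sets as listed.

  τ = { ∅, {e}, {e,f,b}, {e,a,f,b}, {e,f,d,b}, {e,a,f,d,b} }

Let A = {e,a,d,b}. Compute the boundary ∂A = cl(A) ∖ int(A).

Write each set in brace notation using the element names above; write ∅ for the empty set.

{a,f,d,b}

interior: largest open inside A is {e} (from ∅, {e})
cl via duality: int({f}) = ∅, so X∖∅ = {e,a,f,d,b}
cl∖int = {a,f,d,b}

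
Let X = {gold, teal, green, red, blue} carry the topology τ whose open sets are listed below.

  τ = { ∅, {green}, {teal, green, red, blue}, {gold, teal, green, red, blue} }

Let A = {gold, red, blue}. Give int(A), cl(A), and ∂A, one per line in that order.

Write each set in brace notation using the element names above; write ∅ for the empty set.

opens ⊆ A: ∅; union → int = ∅
complement {teal, green}; its interior {green}; cl(A) = X∖{green} = {gold, teal, red, blue}
boundary = {gold, teal, red, blue} ∖ ∅ = {gold, teal, red, blue}

int(A) = ∅
cl(A)  = {gold, teal, red, blue}
∂A     = {gold, teal, red, blue}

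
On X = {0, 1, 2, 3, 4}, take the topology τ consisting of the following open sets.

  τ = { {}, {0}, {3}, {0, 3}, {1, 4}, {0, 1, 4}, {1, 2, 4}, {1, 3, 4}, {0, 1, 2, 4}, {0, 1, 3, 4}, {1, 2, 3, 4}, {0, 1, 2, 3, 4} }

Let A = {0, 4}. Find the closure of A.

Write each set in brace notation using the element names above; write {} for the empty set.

closure: X∖int(X∖A) = X∖{3} = {0, 1, 2, 4}

{0, 1, 2, 4}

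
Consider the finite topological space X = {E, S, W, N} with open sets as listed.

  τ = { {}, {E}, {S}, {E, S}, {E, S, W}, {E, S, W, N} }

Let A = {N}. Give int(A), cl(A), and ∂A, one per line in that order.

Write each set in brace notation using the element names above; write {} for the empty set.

int(A) = {}
cl(A)  = {N}
∂A     = {N}

open subsets of A: {}; so int(A) = {}
closure: X∖int(X∖A) = X∖{E, S, W} = {N}
∂A = {N} minus {} = {N}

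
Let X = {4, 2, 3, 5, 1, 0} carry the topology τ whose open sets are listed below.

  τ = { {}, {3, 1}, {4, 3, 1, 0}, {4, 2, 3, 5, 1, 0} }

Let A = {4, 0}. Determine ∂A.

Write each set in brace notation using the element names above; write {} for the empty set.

U open, U⊆A: {}. int(A) = ⋃ = {}
X∖A={2, 3, 5, 1}, int(X∖A)={3, 1}, hence cl(A)={4, 2, 5, 0}
∂A: remove int from cl → {4, 2, 5, 0}

{4, 2, 5, 0}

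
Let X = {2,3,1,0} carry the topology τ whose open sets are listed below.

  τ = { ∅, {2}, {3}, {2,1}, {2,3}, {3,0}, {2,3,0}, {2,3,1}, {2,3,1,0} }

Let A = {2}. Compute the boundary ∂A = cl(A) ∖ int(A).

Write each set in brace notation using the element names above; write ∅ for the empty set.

{1}

opens ⊆ A: ∅, {2}; union → int = {2}
complement {3,1,0}; its interior {3,0}; cl(A) = X∖{3,0} = {2,1}
boundary = {2,1} ∖ {2} = {1}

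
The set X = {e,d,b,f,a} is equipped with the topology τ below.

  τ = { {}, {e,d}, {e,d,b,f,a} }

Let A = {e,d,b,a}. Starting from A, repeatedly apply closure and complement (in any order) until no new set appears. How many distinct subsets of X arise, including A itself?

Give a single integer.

6

complement {f}; its interior {}; cl(A) = X∖{} = {e,d,b,f,a}
With k = closure, c = complement:
  1. A     = {e,d,b,a}
  2. kA    = {e,d,b,f,a}
  3. cA    = {f}
  4. ckA   = {}
  5. kcA   = {b,f,a}
  6. ckcA  = {e,d}
k, c of each give nothing new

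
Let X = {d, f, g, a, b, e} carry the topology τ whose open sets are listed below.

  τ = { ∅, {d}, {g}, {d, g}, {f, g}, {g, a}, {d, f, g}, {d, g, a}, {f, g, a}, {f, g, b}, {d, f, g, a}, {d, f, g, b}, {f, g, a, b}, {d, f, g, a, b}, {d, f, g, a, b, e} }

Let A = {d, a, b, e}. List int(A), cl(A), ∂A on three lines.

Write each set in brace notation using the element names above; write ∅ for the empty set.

U open, U⊆A: ∅, {d}. int(A) = ⋃ = {d}
X∖A={f, g}, int(X∖A)={f, g}, hence cl(A)={d, a, b, e}
∂A: remove int from cl → {a, b, e}

int(A) = {d}
cl(A)  = {d, a, b, e}
∂A     = {a, b, e}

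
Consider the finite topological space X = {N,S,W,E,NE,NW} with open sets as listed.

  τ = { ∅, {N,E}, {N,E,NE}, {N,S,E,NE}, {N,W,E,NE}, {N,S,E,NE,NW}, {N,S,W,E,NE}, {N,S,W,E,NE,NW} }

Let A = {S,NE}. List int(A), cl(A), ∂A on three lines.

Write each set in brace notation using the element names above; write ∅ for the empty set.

int(A) = ∅
cl(A)  = {S,W,NE,NW}
∂A     = {S,W,NE,NW}

opens ⊆ A: ∅; union → int = ∅
complement {N,W,E,NW}; its interior {N,E}; cl(A) = X∖{N,E} = {S,W,NE,NW}
boundary = {S,W,NE,NW} ∖ ∅ = {S,W,NE,NW}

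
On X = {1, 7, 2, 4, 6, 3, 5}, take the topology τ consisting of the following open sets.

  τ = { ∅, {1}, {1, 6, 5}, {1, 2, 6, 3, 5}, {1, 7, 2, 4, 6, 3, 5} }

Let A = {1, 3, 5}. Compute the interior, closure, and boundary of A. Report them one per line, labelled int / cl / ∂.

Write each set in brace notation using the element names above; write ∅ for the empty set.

int(A) = {1}
cl(A)  = {1, 7, 2, 4, 6, 3, 5}
∂A     = {7, 2, 4, 6, 3, 5}

open subsets of A: ∅, {1}; so int(A) = {1}
closure: X∖int(X∖A) = X∖∅ = {1, 7, 2, 4, 6, 3, 5}
∂A = {1, 7, 2, 4, 6, 3, 5} minus {1} = {7, 2, 4, 6, 3, 5}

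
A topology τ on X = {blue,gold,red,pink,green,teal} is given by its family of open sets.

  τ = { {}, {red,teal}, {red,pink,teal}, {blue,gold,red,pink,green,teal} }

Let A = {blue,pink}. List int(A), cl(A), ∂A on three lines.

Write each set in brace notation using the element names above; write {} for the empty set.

open subsets of A: {}; so int(A) = {}
closure: X∖int(X∖A) = X∖{red,teal} = {blue,gold,pink,green}
∂A = {blue,gold,pink,green} minus {} = {blue,gold,pink,green}

int(A) = {}
cl(A)  = {blue,gold,pink,green}
∂A     = {blue,gold,pink,green}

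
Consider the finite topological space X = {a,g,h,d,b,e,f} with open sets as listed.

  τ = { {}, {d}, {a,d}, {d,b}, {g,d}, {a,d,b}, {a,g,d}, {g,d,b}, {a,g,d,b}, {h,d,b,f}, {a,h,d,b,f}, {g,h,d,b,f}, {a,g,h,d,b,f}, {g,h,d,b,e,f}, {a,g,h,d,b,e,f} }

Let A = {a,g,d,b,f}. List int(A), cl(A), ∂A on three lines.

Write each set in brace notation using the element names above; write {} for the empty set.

interior: largest open inside A is {a,g,d,b} (from {}, {d}, {a,d}, {g,d}, {d,b}, {a,g,d}, {g,d,b}, {a,d,b}, {a,g,d,b})
cl via duality: int({h,e}) = {}, so X∖{} = {a,g,h,d,b,e,f}
cl∖int = {h,e,f}

int(A) = {a,g,d,b}
cl(A)  = {a,g,h,d,b,e,f}
∂A     = {h,e,f}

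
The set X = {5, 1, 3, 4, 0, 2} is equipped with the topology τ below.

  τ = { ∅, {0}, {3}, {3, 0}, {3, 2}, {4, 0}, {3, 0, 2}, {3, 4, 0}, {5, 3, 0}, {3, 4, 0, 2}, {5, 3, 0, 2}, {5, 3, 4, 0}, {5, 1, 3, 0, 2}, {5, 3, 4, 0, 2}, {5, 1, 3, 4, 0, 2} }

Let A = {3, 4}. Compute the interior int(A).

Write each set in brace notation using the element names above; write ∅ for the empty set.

{3}

U open, U⊆A: ∅, {3}. int(A) = ⋃ = {3}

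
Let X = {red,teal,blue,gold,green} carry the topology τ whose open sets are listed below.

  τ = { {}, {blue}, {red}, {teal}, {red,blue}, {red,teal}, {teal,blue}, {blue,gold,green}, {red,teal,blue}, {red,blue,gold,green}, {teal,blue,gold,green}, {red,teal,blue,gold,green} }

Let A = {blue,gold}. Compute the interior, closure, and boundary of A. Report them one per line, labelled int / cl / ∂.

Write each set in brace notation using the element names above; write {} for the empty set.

int(A) = {blue}
cl(A)  = {blue,gold,green}
∂A     = {gold,green}

open subsets of A: {}, {blue}; so int(A) = {blue}
closure: X∖int(X∖A) = X∖{red,teal} = {blue,gold,green}
∂A = {blue,gold,green} minus {blue} = {gold,green}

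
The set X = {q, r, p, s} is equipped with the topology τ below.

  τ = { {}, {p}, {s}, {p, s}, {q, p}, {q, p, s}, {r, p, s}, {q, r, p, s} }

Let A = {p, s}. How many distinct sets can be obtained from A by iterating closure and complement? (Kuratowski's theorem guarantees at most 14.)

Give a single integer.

4

X∖A={q, r}, int(X∖A)={}, hence cl(A)={q, r, p, s}
Orbit (k=closure, c=complement):
  1. A     = {p, s}
  2. kA    = {q, r, p, s}
  3. cA    = {q, r}
  4. ckA   = {}
(closed under both — stop)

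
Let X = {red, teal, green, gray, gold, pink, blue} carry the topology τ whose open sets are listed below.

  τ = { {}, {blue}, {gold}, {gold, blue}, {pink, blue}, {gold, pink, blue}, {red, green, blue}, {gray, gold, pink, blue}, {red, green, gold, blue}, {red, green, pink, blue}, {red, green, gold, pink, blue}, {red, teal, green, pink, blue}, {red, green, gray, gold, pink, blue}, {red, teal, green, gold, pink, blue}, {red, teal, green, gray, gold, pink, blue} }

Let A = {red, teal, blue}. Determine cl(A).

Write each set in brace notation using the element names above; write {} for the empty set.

closure: X∖int(X∖A) = X∖{gold} = {red, teal, green, gray, pink, blue}

{red, teal, green, gray, pink, blue}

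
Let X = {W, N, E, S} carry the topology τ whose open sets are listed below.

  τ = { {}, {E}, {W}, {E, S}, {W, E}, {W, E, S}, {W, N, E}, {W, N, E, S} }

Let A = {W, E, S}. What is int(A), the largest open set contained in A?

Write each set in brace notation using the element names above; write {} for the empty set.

{W, E, S}

U open, U⊆A: {}, {E}, {W}, {E, S}, {W, E}, {W, E, S}. int(A) = ⋃ = {W, E, S}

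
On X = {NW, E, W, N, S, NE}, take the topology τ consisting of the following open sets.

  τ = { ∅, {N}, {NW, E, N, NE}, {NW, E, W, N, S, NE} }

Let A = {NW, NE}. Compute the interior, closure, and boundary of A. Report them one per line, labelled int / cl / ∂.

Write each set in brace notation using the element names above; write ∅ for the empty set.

int(A) = ∅
cl(A)  = {NW, E, W, S, NE}
∂A     = {NW, E, W, S, NE}

U open, U⊆A: ∅. int(A) = ⋃ = ∅
X∖A={E, W, N, S}, int(X∖A)={N}, hence cl(A)={NW, E, W, S, NE}
∂A: remove int from cl → {NW, E, W, S, NE}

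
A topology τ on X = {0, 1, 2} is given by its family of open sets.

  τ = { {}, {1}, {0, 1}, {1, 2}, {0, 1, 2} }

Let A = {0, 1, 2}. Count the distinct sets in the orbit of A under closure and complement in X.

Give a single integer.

cl via duality: int({}) = {}, so X∖{} = {0, 1, 2}
Write k for closure, c for complement:
  1. A     = {0, 1, 2}
  2. cA    = {}
applying k or c yields no new set

2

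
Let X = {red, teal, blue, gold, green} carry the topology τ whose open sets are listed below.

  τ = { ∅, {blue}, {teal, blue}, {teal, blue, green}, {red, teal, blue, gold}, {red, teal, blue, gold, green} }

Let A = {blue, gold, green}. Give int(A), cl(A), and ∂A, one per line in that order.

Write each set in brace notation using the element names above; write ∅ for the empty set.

int(A) = {blue}
cl(A)  = {red, teal, blue, gold, green}
∂A     = {red, teal, gold, green}

interior: largest open inside A is {blue} (from ∅, {blue})
cl via duality: int({red, teal}) = ∅, so X∖∅ = {red, teal, blue, gold, green}
cl∖int = {red, teal, gold, green}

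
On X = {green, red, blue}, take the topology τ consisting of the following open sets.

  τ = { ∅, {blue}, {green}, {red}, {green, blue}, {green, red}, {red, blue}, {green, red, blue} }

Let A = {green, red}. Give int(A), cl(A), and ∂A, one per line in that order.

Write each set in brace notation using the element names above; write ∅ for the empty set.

int(A) = {green, red}
cl(A)  = {green, red}
∂A     = ∅

open subsets of A: ∅, {red}, {green}, {green, red}; so int(A) = {green, red}
closure: X∖int(X∖A) = X∖{blue} = {green, red}
∂A = {green, red} minus {green, red} = ∅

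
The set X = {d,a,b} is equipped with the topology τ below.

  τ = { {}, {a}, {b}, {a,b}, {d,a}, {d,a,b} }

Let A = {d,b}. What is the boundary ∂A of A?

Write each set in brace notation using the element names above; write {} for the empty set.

open subsets of A: {}, {b}; so int(A) = {b}
closure: X∖int(X∖A) = X∖{a} = {d,b}
∂A = {d,b} minus {b} = {d}

{d}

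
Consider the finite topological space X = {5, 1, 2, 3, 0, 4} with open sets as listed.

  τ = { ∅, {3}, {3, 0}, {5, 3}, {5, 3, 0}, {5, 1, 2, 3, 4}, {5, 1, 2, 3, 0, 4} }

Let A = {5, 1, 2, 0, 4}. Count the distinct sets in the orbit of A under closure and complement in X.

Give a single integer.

4

cl via duality: int({3}) = {3}, so X∖{3} = {5, 1, 2, 0, 4}
Write k for closure, c for complement:
  1. A     = {5, 1, 2, 0, 4}
  2. cA    = {3}
  3. kcA   = {5, 1, 2, 3, 0, 4}
  4. ckcA  = ∅
applying k or c yields no new set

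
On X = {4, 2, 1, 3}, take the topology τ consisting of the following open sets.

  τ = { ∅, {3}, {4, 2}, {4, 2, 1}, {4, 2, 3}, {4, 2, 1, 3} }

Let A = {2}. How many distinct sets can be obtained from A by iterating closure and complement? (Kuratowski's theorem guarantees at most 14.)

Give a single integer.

complement {4, 1, 3}; its interior {3}; cl(A) = X∖{3} = {4, 2, 1}
With k = closure, c = complement:
  1. A     = {2}
  2. kA    = {4, 2, 1}
  3. cA    = {4, 1, 3}
  4. ckA   = {3}
  5. kcA   = {4, 2, 1, 3}
  6. ckcA  = ∅
k, c of each give nothing new

6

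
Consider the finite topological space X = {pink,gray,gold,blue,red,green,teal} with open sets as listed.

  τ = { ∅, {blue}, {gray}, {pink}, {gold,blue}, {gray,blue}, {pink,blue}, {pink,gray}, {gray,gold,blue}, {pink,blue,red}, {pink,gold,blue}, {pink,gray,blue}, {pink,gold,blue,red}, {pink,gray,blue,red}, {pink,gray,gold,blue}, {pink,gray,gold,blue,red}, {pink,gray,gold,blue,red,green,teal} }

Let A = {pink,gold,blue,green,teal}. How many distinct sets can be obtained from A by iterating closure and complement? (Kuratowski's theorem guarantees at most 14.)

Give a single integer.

cl via duality: int({gray,red}) = {gray}, so X∖{gray} = {pink,gold,blue,red,green,teal}
Write k for closure, c for complement:
  1. A     = {pink,gold,blue,green,teal}
  2. kA    = {pink,gold,blue,red,green,teal}
  3. cA    = {gray,red}
  4. ckA   = {gray}
  5. kcA   = {gray,red,green,teal}
  6. kckA  = {gray,green,teal}
  7. ckcA  = {pink,gold,blue}
  8. ckckA = {pink,gold,blue,red}
applying k or c yields no new set

8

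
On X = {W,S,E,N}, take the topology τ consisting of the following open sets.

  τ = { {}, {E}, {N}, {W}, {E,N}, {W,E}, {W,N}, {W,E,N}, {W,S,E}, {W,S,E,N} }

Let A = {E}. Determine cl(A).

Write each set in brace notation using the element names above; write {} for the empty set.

complement {W,S,N}; its interior {W,N}; cl(A) = X∖{W,N} = {S,E}

{S,E}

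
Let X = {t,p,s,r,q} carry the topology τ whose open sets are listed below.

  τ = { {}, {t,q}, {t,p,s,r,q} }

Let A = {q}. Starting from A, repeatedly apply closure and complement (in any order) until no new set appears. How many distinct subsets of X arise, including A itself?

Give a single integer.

closure: X∖int(X∖A) = X∖{} = {t,p,s,r,q}
Let k=closure and c=complement:
  1. A     = {q}
  2. kA    = {t,p,s,r,q}
  3. cA    = {t,p,s,r}
  4. ckA   = {}
— saturated at 4

4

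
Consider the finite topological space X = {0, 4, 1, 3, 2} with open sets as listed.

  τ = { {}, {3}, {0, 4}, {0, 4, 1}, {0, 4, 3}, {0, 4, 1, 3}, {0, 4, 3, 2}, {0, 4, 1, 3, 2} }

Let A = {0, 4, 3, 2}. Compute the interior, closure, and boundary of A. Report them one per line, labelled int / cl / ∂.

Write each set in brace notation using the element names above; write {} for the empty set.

int(A) = {0, 4, 3, 2}
cl(A)  = {0, 4, 1, 3, 2}
∂A     = {1}

interior: largest open inside A is {0, 4, 3, 2} (from {}, {3}, {0, 4}, {0, 4, 3}, {0, 4, 3, 2})
cl via duality: int({1}) = {}, so X∖{} = {0, 4, 1, 3, 2}
cl∖int = {1}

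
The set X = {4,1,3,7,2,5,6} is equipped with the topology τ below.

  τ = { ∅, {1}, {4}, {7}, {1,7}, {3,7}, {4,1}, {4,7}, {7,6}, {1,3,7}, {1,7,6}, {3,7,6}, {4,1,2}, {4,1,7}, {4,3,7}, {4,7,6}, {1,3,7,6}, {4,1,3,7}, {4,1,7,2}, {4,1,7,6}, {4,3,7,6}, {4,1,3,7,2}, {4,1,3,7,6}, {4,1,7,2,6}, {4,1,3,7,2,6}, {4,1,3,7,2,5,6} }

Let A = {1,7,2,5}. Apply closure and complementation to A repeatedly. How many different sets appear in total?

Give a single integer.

8

X∖A={4,3,6}, int(X∖A)={4}, hence cl(A)={1,3,7,2,5,6}
Orbit (k=closure, c=complement):
  1. A     = {1,7,2,5}
  2. kA    = {1,3,7,2,5,6}
  3. cA    = {4,3,6}
  4. ckA   = {4}
  5. kcA   = {4,3,2,5,6}
  6. kckA  = {4,2,5}
  7. ckcA  = {1,7}
  8. ckckA = {1,3,7,6}
(closed under both — stop)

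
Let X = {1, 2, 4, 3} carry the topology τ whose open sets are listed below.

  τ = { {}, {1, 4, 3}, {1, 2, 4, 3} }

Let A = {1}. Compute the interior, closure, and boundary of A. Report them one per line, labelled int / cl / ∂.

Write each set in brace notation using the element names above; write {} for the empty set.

int(A) = {}
cl(A)  = {1, 2, 4, 3}
∂A     = {1, 2, 4, 3}

opens ⊆ A: {}; union → int = {}
complement {2, 4, 3}; its interior {}; cl(A) = X∖{} = {1, 2, 4, 3}
boundary = {1, 2, 4, 3} ∖ {} = {1, 2, 4, 3}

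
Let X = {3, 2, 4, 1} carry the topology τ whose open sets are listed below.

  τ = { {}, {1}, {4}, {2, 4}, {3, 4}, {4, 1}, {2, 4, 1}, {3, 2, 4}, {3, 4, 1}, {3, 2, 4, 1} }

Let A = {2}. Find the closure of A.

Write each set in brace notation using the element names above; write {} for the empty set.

complement {3, 4, 1}; its interior {3, 4, 1}; cl(A) = X∖{3, 4, 1} = {2}

{2}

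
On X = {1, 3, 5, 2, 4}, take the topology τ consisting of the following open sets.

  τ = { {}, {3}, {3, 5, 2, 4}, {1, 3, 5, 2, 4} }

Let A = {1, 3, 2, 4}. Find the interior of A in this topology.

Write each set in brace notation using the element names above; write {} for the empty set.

{3}

opens ⊆ A: {}, {3}; union → int = {3}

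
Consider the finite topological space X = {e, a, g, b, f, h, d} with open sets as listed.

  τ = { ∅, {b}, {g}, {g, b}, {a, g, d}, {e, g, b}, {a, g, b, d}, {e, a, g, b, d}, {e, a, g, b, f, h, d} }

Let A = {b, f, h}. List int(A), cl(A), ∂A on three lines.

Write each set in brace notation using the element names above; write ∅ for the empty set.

int(A) = {b}
cl(A)  = {e, b, f, h}
∂A     = {e, f, h}

interior: largest open inside A is {b} (from ∅, {b})
cl via duality: int({e, a, g, d}) = {a, g, d}, so X∖{a, g, d} = {e, b, f, h}
cl∖int = {e, f, h}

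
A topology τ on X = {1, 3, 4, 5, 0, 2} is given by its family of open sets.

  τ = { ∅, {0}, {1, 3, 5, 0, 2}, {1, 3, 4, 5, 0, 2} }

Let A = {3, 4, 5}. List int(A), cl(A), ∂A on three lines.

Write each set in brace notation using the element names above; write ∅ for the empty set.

interior: largest open inside A is ∅ (from ∅)
cl via duality: int({1, 0, 2}) = {0}, so X∖{0} = {1, 3, 4, 5, 2}
cl∖int = {1, 3, 4, 5, 2}

int(A) = ∅
cl(A)  = {1, 3, 4, 5, 2}
∂A     = {1, 3, 4, 5, 2}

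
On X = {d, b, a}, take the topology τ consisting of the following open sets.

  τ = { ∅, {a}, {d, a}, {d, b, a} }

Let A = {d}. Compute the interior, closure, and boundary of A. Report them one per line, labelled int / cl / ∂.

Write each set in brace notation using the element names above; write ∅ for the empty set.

int(A) = ∅
cl(A)  = {d, b}
∂A     = {d, b}

opens ⊆ A: ∅; union → int = ∅
complement {b, a}; its interior {a}; cl(A) = X∖{a} = {d, b}
boundary = {d, b} ∖ ∅ = {d, b}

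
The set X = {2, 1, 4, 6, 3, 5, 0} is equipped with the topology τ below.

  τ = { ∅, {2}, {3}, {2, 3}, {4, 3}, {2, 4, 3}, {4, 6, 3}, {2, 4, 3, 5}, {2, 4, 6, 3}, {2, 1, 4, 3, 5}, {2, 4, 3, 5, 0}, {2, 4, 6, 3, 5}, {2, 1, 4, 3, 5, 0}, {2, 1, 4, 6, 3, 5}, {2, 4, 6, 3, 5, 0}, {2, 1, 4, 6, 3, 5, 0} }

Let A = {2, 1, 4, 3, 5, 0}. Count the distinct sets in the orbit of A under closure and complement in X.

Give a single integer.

4

cl via duality: int({6}) = ∅, so X∖∅ = {2, 1, 4, 6, 3, 5, 0}
Write k for closure, c for complement:
  1. A     = {2, 1, 4, 3, 5, 0}
  2. kA    = {2, 1, 4, 6, 3, 5, 0}
  3. cA    = {6}
  4. ckA   = ∅
applying k or c yields no new set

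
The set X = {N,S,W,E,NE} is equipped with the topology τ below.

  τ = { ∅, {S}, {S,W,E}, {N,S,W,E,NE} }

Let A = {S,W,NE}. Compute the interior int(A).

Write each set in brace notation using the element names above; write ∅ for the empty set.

{S}

interior: largest open inside A is {S} (from ∅, {S})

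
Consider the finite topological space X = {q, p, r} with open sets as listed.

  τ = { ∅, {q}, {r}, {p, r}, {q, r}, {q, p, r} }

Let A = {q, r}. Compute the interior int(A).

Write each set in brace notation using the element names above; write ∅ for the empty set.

open subsets of A: ∅, {q}, {r}, {q, r}; so int(A) = {q, r}

{q, r}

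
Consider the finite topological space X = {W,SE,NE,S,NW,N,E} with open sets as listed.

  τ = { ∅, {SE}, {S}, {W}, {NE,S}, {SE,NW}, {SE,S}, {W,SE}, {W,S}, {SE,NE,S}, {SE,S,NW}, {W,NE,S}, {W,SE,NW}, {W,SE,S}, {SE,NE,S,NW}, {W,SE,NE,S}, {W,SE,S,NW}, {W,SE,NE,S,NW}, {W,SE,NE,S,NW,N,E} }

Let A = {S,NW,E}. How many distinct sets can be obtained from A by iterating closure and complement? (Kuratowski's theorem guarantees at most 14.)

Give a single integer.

X∖A={W,SE,NE,N}, int(X∖A)={W,SE}, hence cl(A)={NE,S,NW,N,E}
Orbit (k=closure, c=complement):
  1. A     = {S,NW,E}
  2. kA    = {NE,S,NW,N,E}
  3. cA    = {W,SE,NE,N}
  4. ckA   = {W,SE}
  5. kcA   = {W,SE,NE,NW,N,E}
  6. kckA  = {W,SE,NW,N,E}
  7. ckcA  = {S}
  8. ckckA = {NE,S}
  9. kckcA = {NE,S,N,E}
  10. ckckcA = {W,SE,NW}
(closed under both — stop)

10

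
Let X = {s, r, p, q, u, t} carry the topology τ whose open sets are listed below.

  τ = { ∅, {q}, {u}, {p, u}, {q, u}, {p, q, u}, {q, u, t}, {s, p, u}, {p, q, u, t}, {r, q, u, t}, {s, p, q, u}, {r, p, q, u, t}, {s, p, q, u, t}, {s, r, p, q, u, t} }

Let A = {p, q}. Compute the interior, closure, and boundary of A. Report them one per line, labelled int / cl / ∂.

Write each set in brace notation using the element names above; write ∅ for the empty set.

interior: largest open inside A is {q} (from ∅, {q})
cl via duality: int({s, r, u, t}) = {u}, so X∖{u} = {s, r, p, q, t}
cl∖int = {s, r, p, t}

int(A) = {q}
cl(A)  = {s, r, p, q, t}
∂A     = {s, r, p, t}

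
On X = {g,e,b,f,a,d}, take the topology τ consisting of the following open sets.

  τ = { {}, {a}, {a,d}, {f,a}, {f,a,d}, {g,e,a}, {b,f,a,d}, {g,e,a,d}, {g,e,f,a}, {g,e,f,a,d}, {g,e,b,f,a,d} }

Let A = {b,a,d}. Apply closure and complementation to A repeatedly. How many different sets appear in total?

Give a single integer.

closure: X∖int(X∖A) = X∖{} = {g,e,b,f,a,d}
Let k=closure and c=complement:
  1. A     = {b,a,d}
  2. kA    = {g,e,b,f,a,d}
  3. cA    = {g,e,f}
  4. ckA   = {}
  5. kcA   = {g,e,b,f}
  6. ckcA  = {a,d}
— saturated at 6

6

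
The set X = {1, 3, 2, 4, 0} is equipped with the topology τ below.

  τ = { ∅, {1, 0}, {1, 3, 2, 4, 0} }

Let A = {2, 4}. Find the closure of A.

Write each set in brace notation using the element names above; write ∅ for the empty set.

closure: X∖int(X∖A) = X∖{1, 0} = {3, 2, 4}

{3, 2, 4}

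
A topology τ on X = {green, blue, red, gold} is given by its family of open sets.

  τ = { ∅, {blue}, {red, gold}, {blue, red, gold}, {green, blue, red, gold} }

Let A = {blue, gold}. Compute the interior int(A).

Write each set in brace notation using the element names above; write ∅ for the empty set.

{blue}

U open, U⊆A: ∅, {blue}. int(A) = ⋃ = {blue}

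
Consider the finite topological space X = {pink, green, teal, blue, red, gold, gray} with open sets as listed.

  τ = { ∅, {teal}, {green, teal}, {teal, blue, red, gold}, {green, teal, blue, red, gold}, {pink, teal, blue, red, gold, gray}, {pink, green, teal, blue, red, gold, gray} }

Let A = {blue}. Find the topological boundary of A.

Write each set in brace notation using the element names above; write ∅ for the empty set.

{pink, blue, red, gold, gray}

open subsets of A: ∅; so int(A) = ∅
closure: X∖int(X∖A) = X∖{green, teal} = {pink, blue, red, gold, gray}
∂A = {pink, blue, red, gold, gray} minus ∅ = {pink, blue, red, gold, gray}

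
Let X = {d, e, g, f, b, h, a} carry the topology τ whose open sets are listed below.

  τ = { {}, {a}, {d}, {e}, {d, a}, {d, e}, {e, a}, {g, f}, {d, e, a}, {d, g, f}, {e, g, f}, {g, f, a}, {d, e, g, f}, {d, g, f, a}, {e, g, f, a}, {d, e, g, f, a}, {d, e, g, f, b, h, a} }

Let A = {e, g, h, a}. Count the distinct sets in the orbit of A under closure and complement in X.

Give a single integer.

cl via duality: int({d, f, b}) = {d}, so X∖{d} = {e, g, f, b, h, a}
Write k for closure, c for complement:
  1. A     = {e, g, h, a}
  2. kA    = {e, g, f, b, h, a}
  3. cA    = {d, f, b}
  4. ckA   = {d}
  5. kcA   = {d, g, f, b, h}
  6. kckA  = {d, b, h}
  7. ckcA  = {e, a}
  8. ckckA = {e, g, f, a}
  9. kckcA = {e, b, h, a}
  10. ckckcA = {d, g, f}
applying k or c yields no new set

10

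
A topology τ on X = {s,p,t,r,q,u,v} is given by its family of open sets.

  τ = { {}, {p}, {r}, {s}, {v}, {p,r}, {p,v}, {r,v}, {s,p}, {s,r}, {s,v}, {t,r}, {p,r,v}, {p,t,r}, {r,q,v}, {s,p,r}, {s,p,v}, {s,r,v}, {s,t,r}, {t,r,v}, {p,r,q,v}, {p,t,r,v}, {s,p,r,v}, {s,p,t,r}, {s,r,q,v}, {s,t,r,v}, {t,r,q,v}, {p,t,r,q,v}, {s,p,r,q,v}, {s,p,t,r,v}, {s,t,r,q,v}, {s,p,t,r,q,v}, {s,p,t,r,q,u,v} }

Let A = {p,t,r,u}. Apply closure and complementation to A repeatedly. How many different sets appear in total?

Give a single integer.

X∖A={s,q,v}, int(X∖A)={s,v}, hence cl(A)={p,t,r,q,u}
Orbit (k=closure, c=complement):
  1. A     = {p,t,r,u}
  2. kA    = {p,t,r,q,u}
  3. cA    = {s,q,v}
  4. ckA   = {s,v}
  5. kcA   = {s,q,u,v}
  6. ckcA  = {p,t,r}
(closed under both — stop)

6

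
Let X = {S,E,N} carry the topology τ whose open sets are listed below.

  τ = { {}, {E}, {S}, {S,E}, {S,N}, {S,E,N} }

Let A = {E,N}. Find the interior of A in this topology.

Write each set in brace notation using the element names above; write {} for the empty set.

interior: largest open inside A is {E} (from {}, {E})

{E}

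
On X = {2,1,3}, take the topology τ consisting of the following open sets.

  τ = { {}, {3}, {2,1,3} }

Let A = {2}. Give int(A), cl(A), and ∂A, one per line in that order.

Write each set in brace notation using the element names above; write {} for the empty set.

int(A) = {}
cl(A)  = {2,1}
∂A     = {2,1}

U open, U⊆A: {}. int(A) = ⋃ = {}
X∖A={1,3}, int(X∖A)={3}, hence cl(A)={2,1}
∂A: remove int from cl → {2,1}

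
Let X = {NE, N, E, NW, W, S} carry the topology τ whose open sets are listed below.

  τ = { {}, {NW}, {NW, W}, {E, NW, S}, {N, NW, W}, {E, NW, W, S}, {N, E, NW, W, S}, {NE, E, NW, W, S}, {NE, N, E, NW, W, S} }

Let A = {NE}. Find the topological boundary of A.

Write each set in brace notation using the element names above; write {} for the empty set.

U open, U⊆A: {}. int(A) = ⋃ = {}
X∖A={N, E, NW, W, S}, int(X∖A)={N, E, NW, W, S}, hence cl(A)={NE}
∂A: remove int from cl → {NE}

{NE}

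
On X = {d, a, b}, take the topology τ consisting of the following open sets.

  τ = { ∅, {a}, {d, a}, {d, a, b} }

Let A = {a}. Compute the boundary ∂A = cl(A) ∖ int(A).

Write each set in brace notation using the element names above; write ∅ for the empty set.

{d, b}

interior: largest open inside A is {a} (from ∅, {a})
cl via duality: int({d, b}) = ∅, so X∖∅ = {d, a, b}
cl∖int = {d, b}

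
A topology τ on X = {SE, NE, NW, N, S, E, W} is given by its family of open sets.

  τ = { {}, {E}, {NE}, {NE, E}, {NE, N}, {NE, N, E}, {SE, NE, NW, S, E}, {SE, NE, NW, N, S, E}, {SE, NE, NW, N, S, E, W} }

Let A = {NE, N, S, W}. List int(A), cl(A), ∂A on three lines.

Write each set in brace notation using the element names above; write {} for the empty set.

open subsets of A: {}, {NE}, {NE, N}; so int(A) = {NE, N}
closure: X∖int(X∖A) = X∖{E} = {SE, NE, NW, N, S, W}
∂A = {SE, NE, NW, N, S, W} minus {NE, N} = {SE, NW, S, W}

int(A) = {NE, N}
cl(A)  = {SE, NE, NW, N, S, W}
∂A     = {SE, NW, S, W}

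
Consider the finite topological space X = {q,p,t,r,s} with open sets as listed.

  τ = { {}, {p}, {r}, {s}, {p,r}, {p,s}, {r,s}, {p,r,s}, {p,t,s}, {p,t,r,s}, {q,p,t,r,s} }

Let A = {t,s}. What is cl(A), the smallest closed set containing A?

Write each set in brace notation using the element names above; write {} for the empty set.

{q,t,s}

cl via duality: int({q,p,r}) = {p,r}, so X∖{p,r} = {q,t,s}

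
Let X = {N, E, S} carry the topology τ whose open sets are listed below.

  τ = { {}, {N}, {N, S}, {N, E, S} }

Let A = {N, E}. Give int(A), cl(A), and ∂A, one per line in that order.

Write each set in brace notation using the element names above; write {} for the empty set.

int(A) = {N}
cl(A)  = {N, E, S}
∂A     = {E, S}

interior: largest open inside A is {N} (from {}, {N})
cl via duality: int({S}) = {}, so X∖{} = {N, E, S}
cl∖int = {E, S}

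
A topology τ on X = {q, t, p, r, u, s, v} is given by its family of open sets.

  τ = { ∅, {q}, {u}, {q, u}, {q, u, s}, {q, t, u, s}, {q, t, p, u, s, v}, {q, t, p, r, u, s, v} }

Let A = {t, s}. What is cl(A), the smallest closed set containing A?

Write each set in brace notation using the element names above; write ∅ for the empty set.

{t, p, r, s, v}

closure: X∖int(X∖A) = X∖{q, u} = {t, p, r, s, v}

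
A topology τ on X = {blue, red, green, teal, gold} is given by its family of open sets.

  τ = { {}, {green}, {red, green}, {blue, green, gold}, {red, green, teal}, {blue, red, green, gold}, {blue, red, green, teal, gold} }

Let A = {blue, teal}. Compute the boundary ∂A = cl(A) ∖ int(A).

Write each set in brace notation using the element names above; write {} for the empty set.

{blue, teal, gold}

open subsets of A: {}; so int(A) = {}
closure: X∖int(X∖A) = X∖{red, green} = {blue, teal, gold}
∂A = {blue, teal, gold} minus {} = {blue, teal, gold}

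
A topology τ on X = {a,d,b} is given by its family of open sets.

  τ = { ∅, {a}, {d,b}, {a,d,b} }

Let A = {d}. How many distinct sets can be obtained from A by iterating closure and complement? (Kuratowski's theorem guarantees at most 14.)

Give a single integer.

6

cl via duality: int({a,b}) = {a}, so X∖{a} = {d,b}
Write k for closure, c for complement:
  1. A     = {d}
  2. kA    = {d,b}
  3. cA    = {a,b}
  4. ckA   = {a}
  5. kcA   = {a,d,b}
  6. ckcA  = ∅
applying k or c yields no new set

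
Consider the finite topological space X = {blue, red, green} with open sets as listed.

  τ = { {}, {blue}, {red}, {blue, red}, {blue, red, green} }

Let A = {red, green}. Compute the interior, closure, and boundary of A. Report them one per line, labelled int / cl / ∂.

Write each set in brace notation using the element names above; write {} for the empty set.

int(A) = {red}
cl(A)  = {red, green}
∂A     = {green}

U open, U⊆A: {}, {red}. int(A) = ⋃ = {red}
X∖A={blue}, int(X∖A)={blue}, hence cl(A)={red, green}
∂A: remove int from cl → {green}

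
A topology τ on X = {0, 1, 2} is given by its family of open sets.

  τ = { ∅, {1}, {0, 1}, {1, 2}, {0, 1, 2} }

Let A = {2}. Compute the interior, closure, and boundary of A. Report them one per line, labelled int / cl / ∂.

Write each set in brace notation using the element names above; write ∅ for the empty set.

int(A) = ∅
cl(A)  = {2}
∂A     = {2}

U open, U⊆A: ∅. int(A) = ⋃ = ∅
X∖A={0, 1}, int(X∖A)={0, 1}, hence cl(A)={2}
∂A: remove int from cl → {2}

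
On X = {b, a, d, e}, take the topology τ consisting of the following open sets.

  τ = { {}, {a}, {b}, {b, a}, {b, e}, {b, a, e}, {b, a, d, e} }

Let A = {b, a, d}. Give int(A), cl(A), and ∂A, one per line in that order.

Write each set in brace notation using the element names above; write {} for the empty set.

interior: largest open inside A is {b, a} (from {}, {b}, {a}, {b, a})
cl via duality: int({e}) = {}, so X∖{} = {b, a, d, e}
cl∖int = {d, e}

int(A) = {b, a}
cl(A)  = {b, a, d, e}
∂A     = {d, e}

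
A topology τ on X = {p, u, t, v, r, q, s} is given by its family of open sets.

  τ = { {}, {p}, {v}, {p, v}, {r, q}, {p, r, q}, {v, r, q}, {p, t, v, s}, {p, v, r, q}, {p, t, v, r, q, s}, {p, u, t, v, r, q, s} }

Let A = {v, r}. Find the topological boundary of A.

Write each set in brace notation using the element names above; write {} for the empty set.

interior: largest open inside A is {v} (from {}, {v})
cl via duality: int({p, u, t, q, s}) = {p}, so X∖{p} = {u, t, v, r, q, s}
cl∖int = {u, t, r, q, s}

{u, t, r, q, s}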